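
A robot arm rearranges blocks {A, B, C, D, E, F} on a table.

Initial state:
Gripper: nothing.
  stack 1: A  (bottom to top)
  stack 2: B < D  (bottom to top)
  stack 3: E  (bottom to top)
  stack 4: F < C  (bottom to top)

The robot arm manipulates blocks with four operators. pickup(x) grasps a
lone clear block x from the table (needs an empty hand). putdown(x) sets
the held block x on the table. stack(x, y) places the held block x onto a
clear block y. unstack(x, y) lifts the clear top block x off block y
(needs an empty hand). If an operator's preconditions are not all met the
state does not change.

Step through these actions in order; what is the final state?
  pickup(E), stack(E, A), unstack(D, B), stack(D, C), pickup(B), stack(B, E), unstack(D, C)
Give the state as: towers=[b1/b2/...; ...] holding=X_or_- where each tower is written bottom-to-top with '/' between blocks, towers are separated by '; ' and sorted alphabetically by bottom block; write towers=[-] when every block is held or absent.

towers=[A/E/B; F/C] holding=D

step 1 (pickup(E)): towers=[A; B/D; F/C] holding=E
step 2 (stack(E, A)): towers=[A/E; B/D; F/C] holding=-
step 3 (unstack(D, B)): towers=[A/E; B; F/C] holding=D
step 4 (stack(D, C)): towers=[A/E; B; F/C/D] holding=-
step 5 (pickup(B)): towers=[A/E; F/C/D] holding=B
step 6 (stack(B, E)): towers=[A/E/B; F/C/D] holding=-
step 7 (unstack(D, C)): towers=[A/E/B; F/C] holding=D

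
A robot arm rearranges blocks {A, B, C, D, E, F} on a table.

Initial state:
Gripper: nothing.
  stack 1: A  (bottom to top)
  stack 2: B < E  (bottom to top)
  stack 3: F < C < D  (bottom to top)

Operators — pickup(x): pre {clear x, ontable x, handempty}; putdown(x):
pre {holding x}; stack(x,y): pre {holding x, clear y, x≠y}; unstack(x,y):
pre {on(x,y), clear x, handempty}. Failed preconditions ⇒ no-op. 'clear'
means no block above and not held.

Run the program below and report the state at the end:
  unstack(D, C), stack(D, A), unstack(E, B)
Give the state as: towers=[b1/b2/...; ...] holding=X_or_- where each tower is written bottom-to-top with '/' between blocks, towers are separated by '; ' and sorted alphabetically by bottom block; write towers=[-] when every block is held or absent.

step 1 (unstack(D, C)): towers=[A; B/E; F/C] holding=D
step 2 (stack(D, A)): towers=[A/D; B/E; F/C] holding=-
step 3 (unstack(E, B)): towers=[A/D; B; F/C] holding=E

towers=[A/D; B; F/C] holding=E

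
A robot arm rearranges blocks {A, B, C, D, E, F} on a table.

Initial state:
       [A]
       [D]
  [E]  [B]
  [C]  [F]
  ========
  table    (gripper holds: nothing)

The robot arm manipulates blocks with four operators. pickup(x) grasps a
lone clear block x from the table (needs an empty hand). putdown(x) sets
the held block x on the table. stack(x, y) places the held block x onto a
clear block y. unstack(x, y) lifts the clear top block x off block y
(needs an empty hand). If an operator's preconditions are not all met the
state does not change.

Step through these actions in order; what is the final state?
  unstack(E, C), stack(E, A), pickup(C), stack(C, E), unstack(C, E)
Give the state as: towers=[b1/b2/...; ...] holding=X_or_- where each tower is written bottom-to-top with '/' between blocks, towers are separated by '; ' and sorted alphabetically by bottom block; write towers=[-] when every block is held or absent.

towers=[F/B/D/A/E] holding=C

step 1 (unstack(E, C)): towers=[C; F/B/D/A] holding=E
step 2 (stack(E, A)): towers=[C; F/B/D/A/E] holding=-
step 3 (pickup(C)): towers=[F/B/D/A/E] holding=C
step 4 (stack(C, E)): towers=[F/B/D/A/E/C] holding=-
step 5 (unstack(C, E)): towers=[F/B/D/A/E] holding=C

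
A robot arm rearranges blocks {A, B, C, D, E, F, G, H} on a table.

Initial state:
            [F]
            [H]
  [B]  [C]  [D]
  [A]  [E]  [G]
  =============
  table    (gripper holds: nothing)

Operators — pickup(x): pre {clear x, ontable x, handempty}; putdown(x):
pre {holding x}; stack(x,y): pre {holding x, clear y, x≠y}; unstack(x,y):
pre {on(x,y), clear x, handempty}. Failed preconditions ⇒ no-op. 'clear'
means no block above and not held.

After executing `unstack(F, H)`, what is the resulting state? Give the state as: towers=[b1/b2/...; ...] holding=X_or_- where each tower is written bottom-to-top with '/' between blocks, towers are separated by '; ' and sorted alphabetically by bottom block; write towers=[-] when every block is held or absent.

before: towers=[A/B; E/C; G/D/H/F] holding=-
pre[unstack(F, H)]: on(F,H) ✓, clear(F) ✓, handempty ✓
all met → apply unstack(F, H)
after:  towers=[A/B; E/C; G/D/H] holding=F

towers=[A/B; E/C; G/D/H] holding=F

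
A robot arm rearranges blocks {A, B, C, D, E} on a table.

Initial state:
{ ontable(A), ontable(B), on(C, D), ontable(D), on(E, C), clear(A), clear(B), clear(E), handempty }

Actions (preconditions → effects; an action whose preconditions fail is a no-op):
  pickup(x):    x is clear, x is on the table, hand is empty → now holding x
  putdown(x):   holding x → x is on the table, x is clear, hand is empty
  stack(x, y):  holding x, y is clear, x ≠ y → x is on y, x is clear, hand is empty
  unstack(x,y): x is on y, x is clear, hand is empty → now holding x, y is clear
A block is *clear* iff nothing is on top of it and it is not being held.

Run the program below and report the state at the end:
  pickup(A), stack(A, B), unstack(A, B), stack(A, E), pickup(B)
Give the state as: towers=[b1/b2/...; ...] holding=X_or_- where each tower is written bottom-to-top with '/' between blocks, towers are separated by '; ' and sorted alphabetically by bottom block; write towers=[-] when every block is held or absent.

step 1 (pickup(A)): towers=[B; D/C/E] holding=A
step 2 (stack(A, B)): towers=[B/A; D/C/E] holding=-
step 3 (unstack(A, B)): towers=[B; D/C/E] holding=A
step 4 (stack(A, E)): towers=[B; D/C/E/A] holding=-
step 5 (pickup(B)): towers=[D/C/E/A] holding=B

towers=[D/C/E/A] holding=B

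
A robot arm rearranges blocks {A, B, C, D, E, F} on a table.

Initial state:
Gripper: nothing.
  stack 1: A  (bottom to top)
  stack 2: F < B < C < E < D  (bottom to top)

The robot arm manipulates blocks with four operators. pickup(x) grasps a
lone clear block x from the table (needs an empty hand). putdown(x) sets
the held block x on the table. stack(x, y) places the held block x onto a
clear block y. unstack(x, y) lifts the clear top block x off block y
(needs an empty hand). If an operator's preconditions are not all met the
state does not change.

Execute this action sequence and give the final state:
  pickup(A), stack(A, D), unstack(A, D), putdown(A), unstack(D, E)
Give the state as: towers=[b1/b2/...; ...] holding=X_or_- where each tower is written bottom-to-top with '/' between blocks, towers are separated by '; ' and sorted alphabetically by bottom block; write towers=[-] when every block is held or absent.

step 1 (pickup(A)): towers=[F/B/C/E/D] holding=A
step 2 (stack(A, D)): towers=[F/B/C/E/D/A] holding=-
step 3 (unstack(A, D)): towers=[F/B/C/E/D] holding=A
step 4 (putdown(A)): towers=[A; F/B/C/E/D] holding=-
step 5 (unstack(D, E)): towers=[A; F/B/C/E] holding=D

towers=[A; F/B/C/E] holding=D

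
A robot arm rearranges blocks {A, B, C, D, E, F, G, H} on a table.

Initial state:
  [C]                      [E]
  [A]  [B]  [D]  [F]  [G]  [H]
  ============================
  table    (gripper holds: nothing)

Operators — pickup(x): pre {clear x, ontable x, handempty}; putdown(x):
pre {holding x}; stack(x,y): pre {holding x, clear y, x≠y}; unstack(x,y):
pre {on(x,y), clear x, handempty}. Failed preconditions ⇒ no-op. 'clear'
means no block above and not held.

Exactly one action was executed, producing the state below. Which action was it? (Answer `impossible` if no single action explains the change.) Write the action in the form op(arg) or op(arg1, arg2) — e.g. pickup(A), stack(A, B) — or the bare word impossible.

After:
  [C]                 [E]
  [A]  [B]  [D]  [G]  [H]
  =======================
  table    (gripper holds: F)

pickup(F)

target: towers=[A/C; B; D; G; H/E] holding=F
         pickup(G) → towers=[A/C; B; D; F; H/E] holding=G
     unstack(E, H) → towers=[A/C; B; D; F; G; H] holding=E
         pickup(B) → towers=[A/C; D; F; G; H/E] holding=B
         pickup(F) → towers=[A/C; B; D; G; H/E] holding=F  ← match
         pickup(D) → towers=[A/C; B; F; G; H/E] holding=D
     unstack(C, A) → towers=[A; B; D; F; G; H/E] holding=C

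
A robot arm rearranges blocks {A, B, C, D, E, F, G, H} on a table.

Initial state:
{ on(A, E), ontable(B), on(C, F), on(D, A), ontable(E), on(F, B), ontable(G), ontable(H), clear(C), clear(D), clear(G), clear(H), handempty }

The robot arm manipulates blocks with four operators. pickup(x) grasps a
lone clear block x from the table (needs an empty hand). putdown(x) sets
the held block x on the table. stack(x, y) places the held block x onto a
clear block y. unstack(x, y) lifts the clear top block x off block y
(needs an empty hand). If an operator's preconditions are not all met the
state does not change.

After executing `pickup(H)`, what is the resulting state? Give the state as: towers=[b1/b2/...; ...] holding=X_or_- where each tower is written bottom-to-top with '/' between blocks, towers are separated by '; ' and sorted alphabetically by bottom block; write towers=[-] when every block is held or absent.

towers=[B/F/C; E/A/D; G] holding=H

before: towers=[B/F/C; E/A/D; G; H] holding=-
pre[pickup(H)]: clear(H) ok, ontable(H) ok, handempty ok
all met → apply pickup(H)
after:  towers=[B/F/C; E/A/D; G] holding=H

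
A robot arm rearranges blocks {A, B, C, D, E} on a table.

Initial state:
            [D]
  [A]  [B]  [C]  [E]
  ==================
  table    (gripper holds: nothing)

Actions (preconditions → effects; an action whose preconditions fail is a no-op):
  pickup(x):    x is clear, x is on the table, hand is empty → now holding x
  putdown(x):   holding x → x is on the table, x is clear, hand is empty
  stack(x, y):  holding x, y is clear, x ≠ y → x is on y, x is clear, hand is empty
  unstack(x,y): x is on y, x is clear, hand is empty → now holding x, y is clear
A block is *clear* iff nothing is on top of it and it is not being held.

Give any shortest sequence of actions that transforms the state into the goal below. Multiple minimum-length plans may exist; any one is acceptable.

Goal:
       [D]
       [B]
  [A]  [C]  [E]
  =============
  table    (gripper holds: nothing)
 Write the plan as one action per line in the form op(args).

unstack(D, C)
putdown(D)
pickup(B)
stack(B, C)
pickup(D)
stack(D, B)

step 1 (unstack(D, C)): towers=[A; B; C; E] holding=D
step 2 (putdown(D)): towers=[A; B; C; D; E] holding=-
step 3 (pickup(B)): towers=[A; C; D; E] holding=B
step 4 (stack(B, C)): towers=[A; C/B; D; E] holding=-
step 5 (pickup(D)): towers=[A; C/B; E] holding=D
step 6 (stack(D, B)): towers=[A; C/B/D; E] holding=-
goal check: towers=[A; C/B/D; E] holding=- — reached (length 6, optimal by BFS)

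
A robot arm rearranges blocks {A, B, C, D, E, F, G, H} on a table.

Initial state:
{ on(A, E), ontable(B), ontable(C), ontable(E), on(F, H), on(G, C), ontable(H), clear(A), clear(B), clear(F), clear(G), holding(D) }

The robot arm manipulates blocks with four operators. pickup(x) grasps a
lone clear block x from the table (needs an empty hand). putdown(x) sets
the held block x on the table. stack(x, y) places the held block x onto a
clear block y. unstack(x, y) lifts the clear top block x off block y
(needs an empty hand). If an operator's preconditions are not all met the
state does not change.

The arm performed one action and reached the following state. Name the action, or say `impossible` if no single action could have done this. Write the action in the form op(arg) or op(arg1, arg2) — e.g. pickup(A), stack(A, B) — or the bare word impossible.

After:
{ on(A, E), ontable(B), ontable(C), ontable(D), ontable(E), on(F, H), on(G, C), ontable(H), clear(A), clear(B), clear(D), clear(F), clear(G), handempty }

putdown(D)

target: towers=[B; C/G; D; E/A; H/F] holding=-
        putdown(D) → towers=[B; C/G; D; E/A; H/F] holding=-  ← match
       stack(D, G) → towers=[B; C/G/D; E/A; H/F] holding=-
       stack(D, A) → towers=[B; C/G; E/A/D; H/F] holding=-
       stack(D, B) → towers=[B/D; C/G; E/A; H/F] holding=-
       stack(D, F) → towers=[B; C/G; E/A; H/F/D] holding=-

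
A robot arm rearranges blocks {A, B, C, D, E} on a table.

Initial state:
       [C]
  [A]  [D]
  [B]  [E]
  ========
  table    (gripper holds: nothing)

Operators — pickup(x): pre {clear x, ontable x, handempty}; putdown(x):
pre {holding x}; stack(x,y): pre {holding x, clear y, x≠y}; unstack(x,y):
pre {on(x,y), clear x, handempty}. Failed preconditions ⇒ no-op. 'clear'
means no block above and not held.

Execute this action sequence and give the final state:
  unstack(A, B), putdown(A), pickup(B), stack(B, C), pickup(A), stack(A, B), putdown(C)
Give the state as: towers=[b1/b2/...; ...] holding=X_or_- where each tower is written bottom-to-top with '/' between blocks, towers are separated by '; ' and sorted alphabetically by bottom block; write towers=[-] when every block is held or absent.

step 1 (unstack(A, B)): towers=[B; E/D/C] holding=A
step 2 (putdown(A)): towers=[A; B; E/D/C] holding=-
step 3 (pickup(B)): towers=[A; E/D/C] holding=B
step 4 (stack(B, C)): towers=[A; E/D/C/B] holding=-
step 5 (pickup(A)): towers=[E/D/C/B] holding=A
step 6 (stack(A, B)): towers=[E/D/C/B/A] holding=-
step 7 (putdown(C)) [no-op]: towers=[E/D/C/B/A] holding=-

towers=[E/D/C/B/A] holding=-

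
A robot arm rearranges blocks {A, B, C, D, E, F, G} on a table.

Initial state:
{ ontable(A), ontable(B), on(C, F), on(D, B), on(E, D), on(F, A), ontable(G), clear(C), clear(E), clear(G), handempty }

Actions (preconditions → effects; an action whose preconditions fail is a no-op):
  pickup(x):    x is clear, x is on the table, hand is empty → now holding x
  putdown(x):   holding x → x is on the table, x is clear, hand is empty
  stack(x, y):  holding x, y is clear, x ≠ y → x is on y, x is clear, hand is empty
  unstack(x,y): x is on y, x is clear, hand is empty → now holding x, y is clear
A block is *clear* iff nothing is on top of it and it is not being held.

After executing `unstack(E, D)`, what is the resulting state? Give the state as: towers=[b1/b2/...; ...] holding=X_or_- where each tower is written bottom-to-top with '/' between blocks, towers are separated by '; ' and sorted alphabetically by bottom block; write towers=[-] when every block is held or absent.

before: towers=[A/F/C; B/D/E; G] holding=-
pre[unstack(E, D)]: on(E,D) ok, clear(E) ok, handempty ok
all met → apply unstack(E, D)
after:  towers=[A/F/C; B/D; G] holding=E

towers=[A/F/C; B/D; G] holding=E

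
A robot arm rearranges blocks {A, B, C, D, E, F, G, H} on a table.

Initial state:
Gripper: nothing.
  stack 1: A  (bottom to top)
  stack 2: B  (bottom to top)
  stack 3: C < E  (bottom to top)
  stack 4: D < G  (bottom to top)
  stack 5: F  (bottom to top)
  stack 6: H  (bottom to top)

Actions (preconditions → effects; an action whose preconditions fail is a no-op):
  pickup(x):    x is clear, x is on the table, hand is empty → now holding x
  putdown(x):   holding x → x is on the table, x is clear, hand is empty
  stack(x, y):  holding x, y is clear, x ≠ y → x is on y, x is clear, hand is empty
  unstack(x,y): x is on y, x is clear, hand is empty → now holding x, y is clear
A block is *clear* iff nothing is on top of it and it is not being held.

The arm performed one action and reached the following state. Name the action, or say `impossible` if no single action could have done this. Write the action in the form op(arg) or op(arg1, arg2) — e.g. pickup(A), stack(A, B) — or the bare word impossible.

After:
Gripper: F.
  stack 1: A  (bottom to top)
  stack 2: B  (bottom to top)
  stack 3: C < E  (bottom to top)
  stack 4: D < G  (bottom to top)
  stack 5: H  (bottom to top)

pickup(F)

target: towers=[A; B; C/E; D/G; H] holding=F
     unstack(G, D) → towers=[A; B; C/E; D; F; H] holding=G
         pickup(A) → towers=[B; C/E; D/G; F; H] holding=A
     unstack(E, C) → towers=[A; B; C; D/G; F; H] holding=E
         pickup(H) → towers=[A; B; C/E; D/G; F] holding=H
         pickup(B) → towers=[A; C/E; D/G; F; H] holding=B
         pickup(F) → towers=[A; B; C/E; D/G; H] holding=F  ← match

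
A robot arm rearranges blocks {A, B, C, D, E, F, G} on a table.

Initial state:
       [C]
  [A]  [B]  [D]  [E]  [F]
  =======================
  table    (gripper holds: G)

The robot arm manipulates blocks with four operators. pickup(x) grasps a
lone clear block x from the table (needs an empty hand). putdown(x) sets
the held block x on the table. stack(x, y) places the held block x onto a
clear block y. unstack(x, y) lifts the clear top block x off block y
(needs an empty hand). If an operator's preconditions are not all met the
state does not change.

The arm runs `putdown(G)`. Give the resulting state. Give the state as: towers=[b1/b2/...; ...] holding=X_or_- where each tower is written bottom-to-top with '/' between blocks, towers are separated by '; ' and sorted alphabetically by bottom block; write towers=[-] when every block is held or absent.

towers=[A; B/C; D; E; F; G] holding=-

before: towers=[A; B/C; D; E; F] holding=G
pre[putdown(G)]: holding(G) ✓
all met → apply putdown(G)
after:  towers=[A; B/C; D; E; F; G] holding=-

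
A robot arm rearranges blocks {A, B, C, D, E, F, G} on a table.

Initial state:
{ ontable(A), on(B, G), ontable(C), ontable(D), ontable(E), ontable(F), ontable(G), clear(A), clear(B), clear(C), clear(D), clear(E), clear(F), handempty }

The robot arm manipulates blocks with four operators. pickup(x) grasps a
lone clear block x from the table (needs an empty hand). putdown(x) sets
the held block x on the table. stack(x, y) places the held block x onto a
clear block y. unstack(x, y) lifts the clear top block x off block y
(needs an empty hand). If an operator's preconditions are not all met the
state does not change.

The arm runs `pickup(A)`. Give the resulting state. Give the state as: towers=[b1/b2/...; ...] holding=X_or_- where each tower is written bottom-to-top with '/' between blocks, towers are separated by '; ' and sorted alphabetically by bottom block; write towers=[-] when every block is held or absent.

towers=[C; D; E; F; G/B] holding=A

before: towers=[A; C; D; E; F; G/B] holding=-
pre[pickup(A)]: clear(A) ok, ontable(A) ok, handempty ok
all met → apply pickup(A)
after:  towers=[C; D; E; F; G/B] holding=A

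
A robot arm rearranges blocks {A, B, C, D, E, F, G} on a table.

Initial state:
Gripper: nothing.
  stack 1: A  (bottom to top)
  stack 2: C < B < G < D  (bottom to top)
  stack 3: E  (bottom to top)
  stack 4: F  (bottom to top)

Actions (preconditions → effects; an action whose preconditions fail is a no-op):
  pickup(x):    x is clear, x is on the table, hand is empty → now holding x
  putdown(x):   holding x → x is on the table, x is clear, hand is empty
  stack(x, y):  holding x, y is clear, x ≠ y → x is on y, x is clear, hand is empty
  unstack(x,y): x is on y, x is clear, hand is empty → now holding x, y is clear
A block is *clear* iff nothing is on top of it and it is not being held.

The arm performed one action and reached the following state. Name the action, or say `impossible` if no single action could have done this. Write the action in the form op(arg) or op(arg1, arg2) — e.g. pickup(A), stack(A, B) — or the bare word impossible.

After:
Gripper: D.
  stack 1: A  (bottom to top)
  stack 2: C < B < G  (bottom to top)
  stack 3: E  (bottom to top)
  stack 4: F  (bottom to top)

target: towers=[A; C/B/G; E; F] holding=D
         pickup(F) → towers=[A; C/B/G/D; E] holding=F
     unstack(D, G) → towers=[A; C/B/G; E; F] holding=D  ← match
         pickup(A) → towers=[C/B/G/D; E; F] holding=A
         pickup(E) → towers=[A; C/B/G/D; F] holding=E

unstack(D, G)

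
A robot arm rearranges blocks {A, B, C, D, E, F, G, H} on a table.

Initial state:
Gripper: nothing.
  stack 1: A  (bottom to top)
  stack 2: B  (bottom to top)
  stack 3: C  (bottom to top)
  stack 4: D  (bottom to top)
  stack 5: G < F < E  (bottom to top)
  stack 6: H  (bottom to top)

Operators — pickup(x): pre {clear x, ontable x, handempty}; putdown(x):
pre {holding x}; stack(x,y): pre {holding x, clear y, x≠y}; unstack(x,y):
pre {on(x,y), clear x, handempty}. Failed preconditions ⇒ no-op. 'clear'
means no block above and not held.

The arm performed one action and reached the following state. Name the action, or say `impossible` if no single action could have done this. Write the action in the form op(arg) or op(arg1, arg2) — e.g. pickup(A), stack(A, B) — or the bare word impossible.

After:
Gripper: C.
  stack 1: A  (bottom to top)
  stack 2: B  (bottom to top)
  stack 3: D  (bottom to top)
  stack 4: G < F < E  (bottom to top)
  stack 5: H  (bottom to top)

target: towers=[A; B; D; G/F/E; H] holding=C
         pickup(A) → towers=[B; C; D; G/F/E; H] holding=A
     unstack(E, F) → towers=[A; B; C; D; G/F; H] holding=E
         pickup(H) → towers=[A; B; C; D; G/F/E] holding=H
         pickup(B) → towers=[A; C; D; G/F/E; H] holding=B
         pickup(D) → towers=[A; B; C; G/F/E; H] holding=D
         pickup(C) → towers=[A; B; D; G/F/E; H] holding=C  ← match

pickup(C)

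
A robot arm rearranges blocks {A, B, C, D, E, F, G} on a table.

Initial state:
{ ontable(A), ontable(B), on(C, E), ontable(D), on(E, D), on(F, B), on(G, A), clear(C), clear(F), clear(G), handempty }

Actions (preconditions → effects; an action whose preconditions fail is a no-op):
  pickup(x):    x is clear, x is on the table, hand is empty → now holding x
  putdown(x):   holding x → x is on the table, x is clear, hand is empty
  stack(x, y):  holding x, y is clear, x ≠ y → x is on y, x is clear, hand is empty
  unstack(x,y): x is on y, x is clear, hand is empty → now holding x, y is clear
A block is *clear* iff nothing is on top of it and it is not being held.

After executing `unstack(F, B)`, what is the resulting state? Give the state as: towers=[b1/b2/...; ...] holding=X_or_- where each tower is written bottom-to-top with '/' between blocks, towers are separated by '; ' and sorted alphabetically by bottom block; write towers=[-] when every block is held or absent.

before: towers=[A/G; B/F; D/E/C] holding=-
pre[unstack(F, B)]: on(F,B) ✓, clear(F) ✓, handempty ✓
all met → apply unstack(F, B)
after:  towers=[A/G; B; D/E/C] holding=F

towers=[A/G; B; D/E/C] holding=F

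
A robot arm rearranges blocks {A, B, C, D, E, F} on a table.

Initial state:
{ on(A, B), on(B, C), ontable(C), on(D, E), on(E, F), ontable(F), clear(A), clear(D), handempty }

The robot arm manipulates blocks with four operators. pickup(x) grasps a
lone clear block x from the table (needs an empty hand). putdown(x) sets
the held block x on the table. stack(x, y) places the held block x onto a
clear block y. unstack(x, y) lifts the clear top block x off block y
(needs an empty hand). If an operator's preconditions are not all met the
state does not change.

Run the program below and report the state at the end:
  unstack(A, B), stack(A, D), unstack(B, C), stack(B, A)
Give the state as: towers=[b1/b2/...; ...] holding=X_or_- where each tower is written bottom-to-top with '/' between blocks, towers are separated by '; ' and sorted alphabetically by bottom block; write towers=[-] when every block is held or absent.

towers=[C; F/E/D/A/B] holding=-

step 1 (unstack(A, B)): towers=[C/B; F/E/D] holding=A
step 2 (stack(A, D)): towers=[C/B; F/E/D/A] holding=-
step 3 (unstack(B, C)): towers=[C; F/E/D/A] holding=B
step 4 (stack(B, A)): towers=[C; F/E/D/A/B] holding=-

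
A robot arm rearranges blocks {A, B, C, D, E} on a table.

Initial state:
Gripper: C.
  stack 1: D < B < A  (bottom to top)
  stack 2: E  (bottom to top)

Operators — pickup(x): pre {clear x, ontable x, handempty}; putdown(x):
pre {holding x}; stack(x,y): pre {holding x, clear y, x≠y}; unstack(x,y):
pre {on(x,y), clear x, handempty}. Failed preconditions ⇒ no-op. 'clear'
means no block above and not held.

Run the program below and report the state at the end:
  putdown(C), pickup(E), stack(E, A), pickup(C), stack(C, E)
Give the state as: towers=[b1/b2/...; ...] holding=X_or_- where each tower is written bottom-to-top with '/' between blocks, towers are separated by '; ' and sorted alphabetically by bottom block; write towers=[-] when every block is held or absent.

step 1 (putdown(C)): towers=[C; D/B/A; E] holding=-
step 2 (pickup(E)): towers=[C; D/B/A] holding=E
step 3 (stack(E, A)): towers=[C; D/B/A/E] holding=-
step 4 (pickup(C)): towers=[D/B/A/E] holding=C
step 5 (stack(C, E)): towers=[D/B/A/E/C] holding=-

towers=[D/B/A/E/C] holding=-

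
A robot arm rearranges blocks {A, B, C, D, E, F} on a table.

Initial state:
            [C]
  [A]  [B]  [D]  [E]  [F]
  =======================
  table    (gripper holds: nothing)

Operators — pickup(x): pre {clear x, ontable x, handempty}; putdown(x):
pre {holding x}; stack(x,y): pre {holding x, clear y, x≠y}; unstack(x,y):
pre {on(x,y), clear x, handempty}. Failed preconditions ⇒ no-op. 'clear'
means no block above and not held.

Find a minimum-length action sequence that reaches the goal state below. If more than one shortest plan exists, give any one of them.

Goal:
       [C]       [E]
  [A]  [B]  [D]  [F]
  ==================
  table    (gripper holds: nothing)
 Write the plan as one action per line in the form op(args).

pickup(E)
stack(E, F)
unstack(C, D)
stack(C, B)

step 1 (pickup(E)): towers=[A; B; D/C; F] holding=E
step 2 (stack(E, F)): towers=[A; B; D/C; F/E] holding=-
step 3 (unstack(C, D)): towers=[A; B; D; F/E] holding=C
step 4 (stack(C, B)): towers=[A; B/C; D; F/E] holding=-
goal check: towers=[A; B/C; D; F/E] holding=- — reached (length 4, optimal by BFS)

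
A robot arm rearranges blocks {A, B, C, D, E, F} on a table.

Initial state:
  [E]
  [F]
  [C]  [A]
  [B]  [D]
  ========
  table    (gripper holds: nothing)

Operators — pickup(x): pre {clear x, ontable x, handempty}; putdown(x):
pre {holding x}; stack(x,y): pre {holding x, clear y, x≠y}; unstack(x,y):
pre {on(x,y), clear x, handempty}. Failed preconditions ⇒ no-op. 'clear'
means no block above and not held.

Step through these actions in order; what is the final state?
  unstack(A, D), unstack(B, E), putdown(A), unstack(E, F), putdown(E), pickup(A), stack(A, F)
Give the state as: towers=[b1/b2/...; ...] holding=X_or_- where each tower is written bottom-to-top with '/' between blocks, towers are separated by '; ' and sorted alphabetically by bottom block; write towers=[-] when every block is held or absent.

towers=[B/C/F/A; D; E] holding=-

step 1 (unstack(A, D)): towers=[B/C/F/E; D] holding=A
step 2 (unstack(B, E)) [no-op]: towers=[B/C/F/E; D] holding=A
step 3 (putdown(A)): towers=[A; B/C/F/E; D] holding=-
step 4 (unstack(E, F)): towers=[A; B/C/F; D] holding=E
step 5 (putdown(E)): towers=[A; B/C/F; D; E] holding=-
step 6 (pickup(A)): towers=[B/C/F; D; E] holding=A
step 7 (stack(A, F)): towers=[B/C/F/A; D; E] holding=-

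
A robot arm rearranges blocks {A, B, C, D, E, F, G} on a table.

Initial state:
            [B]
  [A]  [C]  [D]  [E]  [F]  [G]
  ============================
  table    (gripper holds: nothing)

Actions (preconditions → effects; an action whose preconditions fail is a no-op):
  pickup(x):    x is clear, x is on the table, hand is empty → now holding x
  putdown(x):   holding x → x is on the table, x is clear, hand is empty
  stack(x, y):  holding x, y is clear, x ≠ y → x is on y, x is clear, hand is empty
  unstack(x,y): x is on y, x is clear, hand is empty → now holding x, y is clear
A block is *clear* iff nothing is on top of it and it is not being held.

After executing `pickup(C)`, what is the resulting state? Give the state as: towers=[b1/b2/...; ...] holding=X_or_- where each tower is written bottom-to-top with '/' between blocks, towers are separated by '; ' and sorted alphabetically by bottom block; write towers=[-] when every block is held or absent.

before: towers=[A; C; D/B; E; F; G] holding=-
pre[pickup(C)]: clear(C) ok, ontable(C) ok, handempty ok
all met → apply pickup(C)
after:  towers=[A; D/B; E; F; G] holding=C

towers=[A; D/B; E; F; G] holding=C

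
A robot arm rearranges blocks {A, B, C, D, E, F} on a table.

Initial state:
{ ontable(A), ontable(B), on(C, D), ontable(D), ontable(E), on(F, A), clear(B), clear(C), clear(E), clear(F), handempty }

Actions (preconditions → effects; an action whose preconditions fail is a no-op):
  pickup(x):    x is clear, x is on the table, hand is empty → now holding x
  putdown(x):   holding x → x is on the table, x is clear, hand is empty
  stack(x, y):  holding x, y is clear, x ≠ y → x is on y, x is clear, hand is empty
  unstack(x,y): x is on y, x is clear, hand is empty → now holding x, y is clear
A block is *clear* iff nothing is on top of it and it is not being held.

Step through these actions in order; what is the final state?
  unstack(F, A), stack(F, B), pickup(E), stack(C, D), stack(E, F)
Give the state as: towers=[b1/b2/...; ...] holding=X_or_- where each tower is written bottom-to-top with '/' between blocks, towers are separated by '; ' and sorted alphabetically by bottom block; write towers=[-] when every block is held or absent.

step 1 (unstack(F, A)): towers=[A; B; D/C; E] holding=F
step 2 (stack(F, B)): towers=[A; B/F; D/C; E] holding=-
step 3 (pickup(E)): towers=[A; B/F; D/C] holding=E
step 4 (stack(C, D)) [no-op]: towers=[A; B/F; D/C] holding=E
step 5 (stack(E, F)): towers=[A; B/F/E; D/C] holding=-

towers=[A; B/F/E; D/C] holding=-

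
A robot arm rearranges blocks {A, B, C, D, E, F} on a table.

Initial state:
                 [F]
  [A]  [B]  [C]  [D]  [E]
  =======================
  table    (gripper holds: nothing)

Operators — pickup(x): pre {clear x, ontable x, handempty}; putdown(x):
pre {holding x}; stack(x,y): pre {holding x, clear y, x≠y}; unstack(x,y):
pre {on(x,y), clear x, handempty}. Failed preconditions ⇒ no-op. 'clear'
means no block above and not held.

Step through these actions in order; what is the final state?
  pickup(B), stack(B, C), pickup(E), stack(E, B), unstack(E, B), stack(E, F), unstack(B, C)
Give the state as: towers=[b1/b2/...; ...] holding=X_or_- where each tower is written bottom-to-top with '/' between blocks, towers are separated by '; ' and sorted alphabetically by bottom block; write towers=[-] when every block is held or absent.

step 1 (pickup(B)): towers=[A; C; D/F; E] holding=B
step 2 (stack(B, C)): towers=[A; C/B; D/F; E] holding=-
step 3 (pickup(E)): towers=[A; C/B; D/F] holding=E
step 4 (stack(E, B)): towers=[A; C/B/E; D/F] holding=-
step 5 (unstack(E, B)): towers=[A; C/B; D/F] holding=E
step 6 (stack(E, F)): towers=[A; C/B; D/F/E] holding=-
step 7 (unstack(B, C)): towers=[A; C; D/F/E] holding=B

towers=[A; C; D/F/E] holding=B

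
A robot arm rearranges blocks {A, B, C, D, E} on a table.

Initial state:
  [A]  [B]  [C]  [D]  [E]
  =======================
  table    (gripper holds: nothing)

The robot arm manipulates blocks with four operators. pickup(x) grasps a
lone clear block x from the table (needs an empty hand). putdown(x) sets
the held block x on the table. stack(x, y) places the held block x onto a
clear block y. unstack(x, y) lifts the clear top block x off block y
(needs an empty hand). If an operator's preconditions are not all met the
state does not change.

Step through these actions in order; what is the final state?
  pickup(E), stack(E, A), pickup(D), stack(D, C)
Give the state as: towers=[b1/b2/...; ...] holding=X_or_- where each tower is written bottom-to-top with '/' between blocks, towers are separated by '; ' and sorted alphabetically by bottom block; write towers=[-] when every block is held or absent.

step 1 (pickup(E)): towers=[A; B; C; D] holding=E
step 2 (stack(E, A)): towers=[A/E; B; C; D] holding=-
step 3 (pickup(D)): towers=[A/E; B; C] holding=D
step 4 (stack(D, C)): towers=[A/E; B; C/D] holding=-

towers=[A/E; B; C/D] holding=-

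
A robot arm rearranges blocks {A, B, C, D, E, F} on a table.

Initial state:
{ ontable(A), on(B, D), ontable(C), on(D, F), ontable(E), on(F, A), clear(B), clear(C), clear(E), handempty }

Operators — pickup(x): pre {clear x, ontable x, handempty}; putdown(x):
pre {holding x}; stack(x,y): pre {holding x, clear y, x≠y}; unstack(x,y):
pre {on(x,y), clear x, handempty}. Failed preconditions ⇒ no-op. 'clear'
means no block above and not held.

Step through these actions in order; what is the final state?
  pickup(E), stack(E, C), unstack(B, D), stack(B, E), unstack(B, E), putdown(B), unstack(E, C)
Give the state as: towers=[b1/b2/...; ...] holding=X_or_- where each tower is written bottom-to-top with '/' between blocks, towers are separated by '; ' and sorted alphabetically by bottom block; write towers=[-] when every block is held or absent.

towers=[A/F/D; B; C] holding=E

step 1 (pickup(E)): towers=[A/F/D/B; C] holding=E
step 2 (stack(E, C)): towers=[A/F/D/B; C/E] holding=-
step 3 (unstack(B, D)): towers=[A/F/D; C/E] holding=B
step 4 (stack(B, E)): towers=[A/F/D; C/E/B] holding=-
step 5 (unstack(B, E)): towers=[A/F/D; C/E] holding=B
step 6 (putdown(B)): towers=[A/F/D; B; C/E] holding=-
step 7 (unstack(E, C)): towers=[A/F/D; B; C] holding=E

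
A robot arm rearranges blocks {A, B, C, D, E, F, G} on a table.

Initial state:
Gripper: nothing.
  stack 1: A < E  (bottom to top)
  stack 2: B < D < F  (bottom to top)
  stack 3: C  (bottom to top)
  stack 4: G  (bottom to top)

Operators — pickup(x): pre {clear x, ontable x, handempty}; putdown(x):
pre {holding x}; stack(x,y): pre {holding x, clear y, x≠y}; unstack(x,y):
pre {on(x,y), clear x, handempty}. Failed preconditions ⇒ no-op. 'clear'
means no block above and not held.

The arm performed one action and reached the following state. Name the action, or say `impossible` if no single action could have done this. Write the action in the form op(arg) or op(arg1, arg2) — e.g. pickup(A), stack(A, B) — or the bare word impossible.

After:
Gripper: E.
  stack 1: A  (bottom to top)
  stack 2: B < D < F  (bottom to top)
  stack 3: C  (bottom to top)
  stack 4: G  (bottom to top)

target: towers=[A; B/D/F; C; G] holding=E
     unstack(F, D) → towers=[A/E; B/D; C; G] holding=F
         pickup(G) → towers=[A/E; B/D/F; C] holding=G
     unstack(E, A) → towers=[A; B/D/F; C; G] holding=E  ← match
         pickup(C) → towers=[A/E; B/D/F; G] holding=C

unstack(E, A)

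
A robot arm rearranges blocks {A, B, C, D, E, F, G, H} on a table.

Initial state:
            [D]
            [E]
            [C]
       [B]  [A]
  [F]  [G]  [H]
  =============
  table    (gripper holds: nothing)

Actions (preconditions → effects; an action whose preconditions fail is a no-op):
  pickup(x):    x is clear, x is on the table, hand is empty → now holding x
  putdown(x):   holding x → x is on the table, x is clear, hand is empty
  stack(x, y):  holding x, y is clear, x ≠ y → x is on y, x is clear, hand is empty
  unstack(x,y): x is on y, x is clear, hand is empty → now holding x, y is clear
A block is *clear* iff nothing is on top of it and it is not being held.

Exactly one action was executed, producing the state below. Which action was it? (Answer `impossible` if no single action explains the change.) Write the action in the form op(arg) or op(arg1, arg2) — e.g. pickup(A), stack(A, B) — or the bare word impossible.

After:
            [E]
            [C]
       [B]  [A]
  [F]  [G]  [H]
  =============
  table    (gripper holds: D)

unstack(D, E)

target: towers=[F; G/B; H/A/C/E] holding=D
     unstack(B, G) → towers=[F; G; H/A/C/E/D] holding=B
         pickup(F) → towers=[G/B; H/A/C/E/D] holding=F
     unstack(D, E) → towers=[F; G/B; H/A/C/E] holding=D  ← match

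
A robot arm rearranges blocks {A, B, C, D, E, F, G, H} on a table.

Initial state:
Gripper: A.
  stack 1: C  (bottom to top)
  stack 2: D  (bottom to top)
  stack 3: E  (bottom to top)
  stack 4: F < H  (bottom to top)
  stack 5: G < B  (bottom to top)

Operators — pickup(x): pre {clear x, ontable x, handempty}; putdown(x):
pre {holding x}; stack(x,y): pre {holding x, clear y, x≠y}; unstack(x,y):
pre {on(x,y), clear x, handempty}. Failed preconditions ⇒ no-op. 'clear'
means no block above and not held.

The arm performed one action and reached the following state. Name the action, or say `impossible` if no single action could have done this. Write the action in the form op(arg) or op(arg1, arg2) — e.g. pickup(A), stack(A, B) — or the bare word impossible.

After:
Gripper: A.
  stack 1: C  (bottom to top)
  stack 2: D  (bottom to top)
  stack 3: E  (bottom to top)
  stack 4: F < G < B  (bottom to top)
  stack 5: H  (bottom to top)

target: towers=[C; D; E; F/G/B; H] holding=A
        putdown(A) → towers=[A; C; D; E; F/H; G/B] holding=-
       stack(A, E) → towers=[C; D; E/A; F/H; G/B] holding=-
       stack(A, H) → towers=[C; D; E; F/H/A; G/B] holding=-
       stack(A, B) → towers=[C; D; E; F/H; G/B/A] holding=-
       stack(A, D) → towers=[C; D/A; E; F/H; G/B] holding=-
       stack(A, C) → towers=[C/A; D; E; F/H; G/B] holding=-
none of the 6 applicable actions match → impossible

impossible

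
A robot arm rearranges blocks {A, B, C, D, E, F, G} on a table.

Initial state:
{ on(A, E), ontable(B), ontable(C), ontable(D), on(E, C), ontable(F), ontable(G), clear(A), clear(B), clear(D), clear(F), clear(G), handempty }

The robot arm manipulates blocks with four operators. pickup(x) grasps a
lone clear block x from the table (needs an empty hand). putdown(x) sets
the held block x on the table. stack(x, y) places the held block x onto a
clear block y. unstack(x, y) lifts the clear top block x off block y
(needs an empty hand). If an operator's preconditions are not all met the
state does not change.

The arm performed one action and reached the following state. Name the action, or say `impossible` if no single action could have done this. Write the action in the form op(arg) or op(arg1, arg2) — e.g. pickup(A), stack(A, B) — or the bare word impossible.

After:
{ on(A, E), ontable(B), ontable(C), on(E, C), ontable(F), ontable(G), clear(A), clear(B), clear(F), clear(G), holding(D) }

pickup(D)

target: towers=[B; C/E/A; F; G] holding=D
         pickup(B) → towers=[C/E/A; D; F; G] holding=B
         pickup(F) → towers=[B; C/E/A; D; G] holding=F
         pickup(G) → towers=[B; C/E/A; D; F] holding=G
         pickup(D) → towers=[B; C/E/A; F; G] holding=D  ← match
     unstack(A, E) → towers=[B; C/E; D; F; G] holding=A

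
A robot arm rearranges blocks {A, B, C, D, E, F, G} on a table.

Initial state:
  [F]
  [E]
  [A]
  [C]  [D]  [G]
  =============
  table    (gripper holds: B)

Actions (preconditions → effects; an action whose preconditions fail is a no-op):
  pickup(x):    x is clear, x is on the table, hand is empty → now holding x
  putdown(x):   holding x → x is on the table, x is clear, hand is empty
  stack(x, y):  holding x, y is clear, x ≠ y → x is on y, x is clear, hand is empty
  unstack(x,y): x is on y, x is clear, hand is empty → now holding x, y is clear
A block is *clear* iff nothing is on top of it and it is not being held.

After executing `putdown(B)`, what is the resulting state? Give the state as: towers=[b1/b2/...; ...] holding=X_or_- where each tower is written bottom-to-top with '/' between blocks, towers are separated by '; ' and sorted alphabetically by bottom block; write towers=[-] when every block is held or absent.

towers=[B; C/A/E/F; D; G] holding=-

before: towers=[C/A/E/F; D; G] holding=B
pre[putdown(B)]: holding(B) yes
all met → apply putdown(B)
after:  towers=[B; C/A/E/F; D; G] holding=-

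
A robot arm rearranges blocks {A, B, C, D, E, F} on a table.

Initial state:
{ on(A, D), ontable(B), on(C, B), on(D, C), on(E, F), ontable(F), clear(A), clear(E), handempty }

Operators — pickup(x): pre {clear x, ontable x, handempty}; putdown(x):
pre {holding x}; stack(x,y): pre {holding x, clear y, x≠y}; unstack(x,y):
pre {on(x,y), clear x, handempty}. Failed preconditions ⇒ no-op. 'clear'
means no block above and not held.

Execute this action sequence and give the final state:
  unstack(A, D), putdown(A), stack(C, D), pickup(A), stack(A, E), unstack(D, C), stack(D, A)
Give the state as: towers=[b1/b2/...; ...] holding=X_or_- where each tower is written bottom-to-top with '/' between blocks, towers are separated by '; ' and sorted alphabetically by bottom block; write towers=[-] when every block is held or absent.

towers=[B/C; F/E/A/D] holding=-

step 1 (unstack(A, D)): towers=[B/C/D; F/E] holding=A
step 2 (putdown(A)): towers=[A; B/C/D; F/E] holding=-
step 3 (stack(C, D)) [no-op]: towers=[A; B/C/D; F/E] holding=-
step 4 (pickup(A)): towers=[B/C/D; F/E] holding=A
step 5 (stack(A, E)): towers=[B/C/D; F/E/A] holding=-
step 6 (unstack(D, C)): towers=[B/C; F/E/A] holding=D
step 7 (stack(D, A)): towers=[B/C; F/E/A/D] holding=-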